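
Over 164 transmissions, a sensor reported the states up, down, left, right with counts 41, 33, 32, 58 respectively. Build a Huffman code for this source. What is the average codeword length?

Probabilities are the counts divided by 164.
Repeatedly combine the two least-probable nodes; the expected code length is the sum of the merged weights.
merge 8/41 + 33/164 → 65/164
merge 1/4 + 29/82 → 99/164
merge 65/164 + 99/164 → 1
L = 65/164 + 99/164 + 1 = 2 bits/symbol.

2 bits/symbol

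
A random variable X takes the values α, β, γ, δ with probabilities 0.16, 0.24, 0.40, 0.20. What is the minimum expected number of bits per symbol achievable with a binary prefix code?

1.96 bits/symbol

Repeatedly combine the two least-probable nodes; the expected code length is the sum of the merged weights.
merge 4/25 + 1/5 → 9/25
merge 6/25 + 9/25 → 3/5
merge 2/5 + 3/5 → 1
L = 9/25 + 3/5 + 1 = 49/25 = 1.96 bits/symbol.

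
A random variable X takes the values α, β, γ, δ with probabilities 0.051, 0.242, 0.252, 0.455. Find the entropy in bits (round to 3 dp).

1.732 bits

H = −Σ pᵢ log₂ pᵢ.
−0.051·log₂(0.051) = 0.2190
−0.242·log₂(0.242) = 0.4954
−0.252·log₂(0.252) = 0.5011
−0.455·log₂(0.455) = 0.5169
Sum ≈ 1.7323 → 1.732 bits.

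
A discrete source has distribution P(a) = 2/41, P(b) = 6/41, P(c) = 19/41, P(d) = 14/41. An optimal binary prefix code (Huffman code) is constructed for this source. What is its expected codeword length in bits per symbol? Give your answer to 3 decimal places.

Repeatedly combine the two least-probable nodes; the expected code length is the sum of the merged weights.
merge 2/41 + 6/41 → 8/41
merge 8/41 + 14/41 → 22/41
merge 19/41 + 22/41 → 1
L = 8/41 + 22/41 + 1 = 71/41 ≈ 1.732 bits/symbol.

1.732 bits/symbol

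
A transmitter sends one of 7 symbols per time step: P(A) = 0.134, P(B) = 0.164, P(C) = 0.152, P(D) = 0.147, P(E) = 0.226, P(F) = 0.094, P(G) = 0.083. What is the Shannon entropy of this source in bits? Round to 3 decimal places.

H = −Σ pᵢ log₂ pᵢ.
−0.134·log₂(0.134) = 0.3886
−0.164·log₂(0.164) = 0.4278
−0.152·log₂(0.152) = 0.4131
−0.147·log₂(0.147) = 0.4066
−0.226·log₂(0.226) = 0.4849
−0.094·log₂(0.094) = 0.3207
−0.083·log₂(0.083) = 0.2980
Sum ≈ 2.7396 → 2.740 bits.

2.740 bits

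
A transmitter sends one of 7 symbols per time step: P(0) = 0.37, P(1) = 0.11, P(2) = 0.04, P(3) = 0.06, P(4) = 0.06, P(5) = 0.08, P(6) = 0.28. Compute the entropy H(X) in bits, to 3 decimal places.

H = −Σ pᵢ log₂ pᵢ.
−0.37·log₂(0.37) = 0.5307
−0.11·log₂(0.11) = 0.3503
−0.04·log₂(0.04) = 0.1858
−0.06·log₂(0.06) = 0.2435
−0.06·log₂(0.06) = 0.2435
−0.08·log₂(0.08) = 0.2915
−0.28·log₂(0.28) = 0.5142
Sum ≈ 2.3596 → 2.360 bits.

2.360 bits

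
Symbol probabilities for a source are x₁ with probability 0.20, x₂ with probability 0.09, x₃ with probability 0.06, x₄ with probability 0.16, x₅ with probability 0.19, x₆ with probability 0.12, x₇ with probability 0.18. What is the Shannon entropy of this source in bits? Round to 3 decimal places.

2.711 bits

H = −Σ pᵢ log₂ pᵢ.
−0.20·log₂(0.20) = 0.4644
−0.09·log₂(0.09) = 0.3127
−0.06·log₂(0.06) = 0.2435
−0.16·log₂(0.16) = 0.4230
−0.19·log₂(0.19) = 0.4552
−0.12·log₂(0.12) = 0.3671
−0.18·log₂(0.18) = 0.4453
Sum ≈ 2.7112 → 2.711 bits.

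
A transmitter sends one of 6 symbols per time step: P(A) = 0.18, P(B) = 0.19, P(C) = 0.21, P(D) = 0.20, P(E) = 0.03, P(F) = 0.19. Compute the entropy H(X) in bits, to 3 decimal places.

H = −Σ pᵢ log₂ pᵢ.
−0.18·log₂(0.18) = 0.4453
−0.19·log₂(0.19) = 0.4552
−0.21·log₂(0.21) = 0.4728
−0.20·log₂(0.20) = 0.4644
−0.03·log₂(0.03) = 0.1518
−0.19·log₂(0.19) = 0.4552
Sum ≈ 2.4447 → 2.445 bits.

2.445 bits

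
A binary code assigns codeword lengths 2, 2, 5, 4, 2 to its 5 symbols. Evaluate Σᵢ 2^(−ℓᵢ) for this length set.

With common denominator 2^5 = 32: Σ 2^(−ℓᵢ) = 8/32 + 8/32 + 1/32 + 2/32 + 8/32 = 27/32 = 0.84375.

0.84375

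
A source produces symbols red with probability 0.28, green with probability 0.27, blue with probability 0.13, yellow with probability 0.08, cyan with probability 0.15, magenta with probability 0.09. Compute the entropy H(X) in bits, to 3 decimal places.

H = −Σ pᵢ log₂ pᵢ.
−0.28·log₂(0.28) = 0.5142
−0.27·log₂(0.27) = 0.5100
−0.13·log₂(0.13) = 0.3826
−0.08·log₂(0.08) = 0.2915
−0.15·log₂(0.15) = 0.4105
−0.09·log₂(0.09) = 0.3127
Sum ≈ 2.4216 → 2.422 bits.

2.422 bits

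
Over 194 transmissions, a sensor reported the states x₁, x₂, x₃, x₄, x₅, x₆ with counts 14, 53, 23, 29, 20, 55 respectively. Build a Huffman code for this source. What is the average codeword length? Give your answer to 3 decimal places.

2.443 bits/symbol

Probabilities are the counts divided by 194.
Repeatedly combine the two least-probable nodes; the expected code length is the sum of the merged weights.
merge 7/97 + 10/97 → 17/97
merge 23/194 + 29/194 → 26/97
merge 17/97 + 26/97 → 43/97
merge 53/194 + 55/194 → 54/97
merge 43/97 + 54/97 → 1
L = 17/97 + 26/97 + 43/97 + 54/97 + 1 = 237/97 ≈ 2.443 bits/symbol.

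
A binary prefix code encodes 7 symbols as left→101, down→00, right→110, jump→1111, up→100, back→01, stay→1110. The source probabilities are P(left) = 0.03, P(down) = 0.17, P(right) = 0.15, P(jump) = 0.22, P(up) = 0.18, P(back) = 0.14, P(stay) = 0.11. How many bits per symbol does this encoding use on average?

L̄ = Σ pᵢ·ℓᵢ = 0.03·3 + 0.17·2 + 0.15·3 + 0.22·4 + 0.18·3 + 0.14·2 + 0.11·4 = 3.02 bits/symbol.

3.02 bits/symbol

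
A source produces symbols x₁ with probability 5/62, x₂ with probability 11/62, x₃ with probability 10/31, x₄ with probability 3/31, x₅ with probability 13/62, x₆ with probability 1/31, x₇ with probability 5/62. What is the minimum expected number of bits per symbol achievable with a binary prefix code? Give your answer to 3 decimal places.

Repeatedly combine the two least-probable nodes; the expected code length is the sum of the merged weights.
merge 1/31 + 5/62 → 7/62
merge 5/62 + 3/31 → 11/62
merge 7/62 + 11/62 → 9/31
merge 11/62 + 13/62 → 12/31
merge 9/31 + 10/31 → 19/31
merge 12/31 + 19/31 → 1
L = 7/62 + 11/62 + 9/31 + 12/31 + 19/31 + 1 = 80/31 ≈ 2.581 bits/symbol.

2.581 bits/symbol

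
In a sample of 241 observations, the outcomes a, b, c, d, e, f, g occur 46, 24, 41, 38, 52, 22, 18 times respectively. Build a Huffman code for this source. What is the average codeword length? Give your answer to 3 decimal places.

Probabilities are the counts divided by 241.
Repeatedly combine the two least-probable nodes; the expected code length is the sum of the merged weights.
merge 18/241 + 22/241 → 40/241
merge 24/241 + 38/241 → 62/241
merge 40/241 + 41/241 → 81/241
merge 46/241 + 52/241 → 98/241
merge 62/241 + 81/241 → 143/241
merge 98/241 + 143/241 → 1
L = 40/241 + 62/241 + 81/241 + 98/241 + 143/241 + 1 = 665/241 ≈ 2.759 bits/symbol.

2.759 bits/symbol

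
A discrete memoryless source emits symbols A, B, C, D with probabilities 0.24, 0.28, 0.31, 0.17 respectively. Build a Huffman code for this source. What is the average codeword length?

2 bits/symbol

Repeatedly combine the two least-probable nodes; the expected code length is the sum of the merged weights.
merge 17/100 + 6/25 → 41/100
merge 7/25 + 31/100 → 59/100
merge 41/100 + 59/100 → 1
L = 41/100 + 59/100 + 1 = 2 bits/symbol.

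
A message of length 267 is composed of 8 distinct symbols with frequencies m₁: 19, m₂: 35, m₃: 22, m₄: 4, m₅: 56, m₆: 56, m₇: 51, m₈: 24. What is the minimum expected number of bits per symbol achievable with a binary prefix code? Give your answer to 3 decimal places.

2.835 bits/symbol

Probabilities are the counts divided by 267.
Repeatedly combine the two least-probable nodes; the expected code length is the sum of the merged weights.
merge 4/267 + 19/267 → 23/267
merge 22/267 + 23/267 → 15/89
merge 8/89 + 35/267 → 59/267
merge 15/89 + 17/89 → 32/89
merge 56/267 + 56/267 → 112/267
merge 59/267 + 32/89 → 155/267
merge 112/267 + 155/267 → 1
L = 23/267 + 15/89 + 59/267 + 32/89 + 112/267 + 155/267 + 1 = 757/267 ≈ 2.835 bits/symbol.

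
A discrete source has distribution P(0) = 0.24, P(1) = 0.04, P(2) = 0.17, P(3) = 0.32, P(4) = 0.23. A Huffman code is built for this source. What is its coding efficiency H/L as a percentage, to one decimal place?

Entropy H = −Σ p log₂ p ≈ 2.1282 bits.
Huffman merges: 1/25+17/100→21/100; 21/100+23/100→11/25; 6/25+8/25→14/25; 11/25+14/25→1. L = 221/100 ≈ 2.2100.
Efficiency = H/L = 2.1282/2.2100 = 96.3%.

96.3%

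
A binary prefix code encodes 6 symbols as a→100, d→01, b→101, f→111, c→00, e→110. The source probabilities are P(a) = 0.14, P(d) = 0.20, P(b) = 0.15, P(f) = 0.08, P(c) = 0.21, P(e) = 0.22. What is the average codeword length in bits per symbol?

2.59 bits/symbol

L̄ = Σ pᵢ·ℓᵢ = 0.14·3 + 0.20·2 + 0.15·3 + 0.08·3 + 0.21·2 + 0.22·3 = 2.59 bits/symbol.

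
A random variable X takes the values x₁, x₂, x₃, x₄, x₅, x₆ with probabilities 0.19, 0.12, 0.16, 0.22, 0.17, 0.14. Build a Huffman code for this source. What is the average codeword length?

2.59 bits/symbol

Repeatedly combine the two least-probable nodes; the expected code length is the sum of the merged weights.
merge 3/25 + 7/50 → 13/50
merge 4/25 + 17/100 → 33/100
merge 19/100 + 11/50 → 41/100
merge 13/50 + 33/100 → 59/100
merge 41/100 + 59/100 → 1
L = 13/50 + 33/100 + 41/100 + 59/100 + 1 = 259/100 = 2.59 bits/symbol.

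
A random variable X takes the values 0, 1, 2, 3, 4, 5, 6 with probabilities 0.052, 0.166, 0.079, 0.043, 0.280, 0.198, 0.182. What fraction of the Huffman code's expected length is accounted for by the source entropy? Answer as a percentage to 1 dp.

98.1%

Entropy H = −Σ p log₂ p ≈ 2.5605 bits.
Huffman merges: 43/1000+13/250→19/200; 79/1000+19/200→87/500; 83/500+87/500→17/50; 91/500+99/500→19/50; 7/25+17/50→31/50; 19/50+31/50→1. L = 2609/1000 ≈ 2.6090.
Efficiency = H/L = 2.5605/2.6090 = 98.1%.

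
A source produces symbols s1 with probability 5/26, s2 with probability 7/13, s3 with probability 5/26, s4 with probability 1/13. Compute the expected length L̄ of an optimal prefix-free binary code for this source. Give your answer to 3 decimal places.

1.731 bits/symbol

Repeatedly combine the two least-probable nodes; the expected code length is the sum of the merged weights.
merge 1/13 + 5/26 → 7/26
merge 5/26 + 7/26 → 6/13
merge 6/13 + 7/13 → 1
L = 7/26 + 6/13 + 1 = 45/26 ≈ 1.731 bits/symbol.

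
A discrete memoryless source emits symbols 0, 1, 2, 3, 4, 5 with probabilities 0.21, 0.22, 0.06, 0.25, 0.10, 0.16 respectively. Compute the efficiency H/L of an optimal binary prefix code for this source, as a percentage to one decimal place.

Entropy H = −Σ p log₂ p ≈ 2.4521 bits.
Huffman merges: 3/50+1/10→4/25; 4/25+4/25→8/25; 21/100+11/50→43/100; 1/4+8/25→57/100; 43/100+57/100→1. L = 62/25 ≈ 2.4800.
Efficiency = H/L = 2.4521/2.4800 = 98.9%.

98.9%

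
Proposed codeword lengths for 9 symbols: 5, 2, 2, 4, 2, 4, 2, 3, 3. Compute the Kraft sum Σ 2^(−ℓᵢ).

With common denominator 2^5 = 32: Σ 2^(−ℓᵢ) = 1/32 + 8/32 + 8/32 + 2/32 + 8/32 + 2/32 + 8/32 + 4/32 + 4/32 = 45/32 = 1.40625.

1.40625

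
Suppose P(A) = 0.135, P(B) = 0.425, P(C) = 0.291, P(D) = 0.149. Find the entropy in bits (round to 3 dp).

1.842 bits

H = −Σ pᵢ log₂ pᵢ.
−0.135·log₂(0.135) = 0.3900
−0.425·log₂(0.425) = 0.5246
−0.291·log₂(0.291) = 0.5182
−0.149·log₂(0.149) = 0.4092
Sum ≈ 1.8421 → 1.842 bits.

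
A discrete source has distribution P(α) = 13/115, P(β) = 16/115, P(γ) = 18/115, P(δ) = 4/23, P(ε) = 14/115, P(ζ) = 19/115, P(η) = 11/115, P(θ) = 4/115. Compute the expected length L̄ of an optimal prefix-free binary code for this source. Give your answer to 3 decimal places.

2.957 bits/symbol

Repeatedly combine the two least-probable nodes; the expected code length is the sum of the merged weights.
merge 4/115 + 11/115 → 3/23
merge 13/115 + 14/115 → 27/115
merge 3/23 + 16/115 → 31/115
merge 18/115 + 19/115 → 37/115
merge 4/23 + 27/115 → 47/115
merge 31/115 + 37/115 → 68/115
merge 47/115 + 68/115 → 1
L = 3/23 + 27/115 + 31/115 + 37/115 + 47/115 + 68/115 + 1 = 68/23 ≈ 2.957 bits/symbol.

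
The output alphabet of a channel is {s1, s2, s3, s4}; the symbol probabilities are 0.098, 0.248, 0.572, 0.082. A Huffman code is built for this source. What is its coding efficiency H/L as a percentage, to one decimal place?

98.5%

Entropy H = −Σ p log₂ p ≈ 1.5841 bits.
Huffman merges: 41/500+49/500→9/50; 9/50+31/125→107/250; 107/250+143/250→1. L = 201/125 ≈ 1.6080.
Efficiency = H/L = 1.5841/1.6080 = 98.5%.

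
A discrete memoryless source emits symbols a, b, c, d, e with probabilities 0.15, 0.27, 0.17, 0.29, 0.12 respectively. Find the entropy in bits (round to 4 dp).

H = −Σ pᵢ log₂ pᵢ.
−0.15·log₂(0.15) = 0.4105
−0.27·log₂(0.27) = 0.5100
−0.17·log₂(0.17) = 0.4346
−0.29·log₂(0.29) = 0.5179
−0.12·log₂(0.12) = 0.3671
Sum ≈ 2.2401 → 2.2401 bits.

2.2401 bits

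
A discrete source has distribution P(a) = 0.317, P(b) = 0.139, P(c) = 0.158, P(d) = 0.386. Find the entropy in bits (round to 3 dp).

H = −Σ pᵢ log₂ pᵢ.
−0.317·log₂(0.317) = 0.5254
−0.139·log₂(0.139) = 0.3957
−0.158·log₂(0.158) = 0.4206
−0.386·log₂(0.386) = 0.5301
Sum ≈ 1.8718 → 1.872 bits.

1.872 bits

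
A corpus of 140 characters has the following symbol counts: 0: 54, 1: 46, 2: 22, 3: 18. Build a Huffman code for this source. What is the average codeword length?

1.9 bits/symbol

Probabilities are the counts divided by 140.
Repeatedly combine the two least-probable nodes; the expected code length is the sum of the merged weights.
merge 9/70 + 11/70 → 2/7
merge 2/7 + 23/70 → 43/70
merge 27/70 + 43/70 → 1
L = 2/7 + 43/70 + 1 = 19/10 = 1.9 bits/symbol.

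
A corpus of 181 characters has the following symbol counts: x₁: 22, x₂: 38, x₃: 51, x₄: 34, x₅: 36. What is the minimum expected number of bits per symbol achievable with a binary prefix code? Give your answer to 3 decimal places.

2.309 bits/symbol

Probabilities are the counts divided by 181.
Repeatedly combine the two least-probable nodes; the expected code length is the sum of the merged weights.
merge 22/181 + 34/181 → 56/181
merge 36/181 + 38/181 → 74/181
merge 51/181 + 56/181 → 107/181
merge 74/181 + 107/181 → 1
L = 56/181 + 74/181 + 107/181 + 1 = 418/181 ≈ 2.309 bits/symbol.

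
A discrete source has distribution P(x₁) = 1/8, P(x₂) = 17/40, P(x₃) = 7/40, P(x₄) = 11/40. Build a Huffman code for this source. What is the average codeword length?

1.875 bits/symbol

Repeatedly combine the two least-probable nodes; the expected code length is the sum of the merged weights.
merge 1/8 + 7/40 → 3/10
merge 11/40 + 3/10 → 23/40
merge 17/40 + 23/40 → 1
L = 3/10 + 23/40 + 1 = 15/8 = 1.875 bits/symbol.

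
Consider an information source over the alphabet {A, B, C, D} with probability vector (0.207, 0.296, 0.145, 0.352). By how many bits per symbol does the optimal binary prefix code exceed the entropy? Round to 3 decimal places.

Entropy H = −Σ p log₂ p ≈ 1.9244 bits.
Huffman merges: 29/200+207/1000→44/125; 37/125+44/125→81/125; 44/125+81/125→1. L = 2 ≈ 2.0000.
L − H = 2.0000 − 1.9244 = 0.076 bits.

0.076 bits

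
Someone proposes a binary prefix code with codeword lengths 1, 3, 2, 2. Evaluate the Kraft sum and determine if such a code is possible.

With common denominator 2^3 = 8: Σ 2^(−ℓᵢ) = 4/8 + 1/8 + 2/8 + 2/8 = 9/8 = 1.125.
Kraft's inequality requires Σ ≤ 1; here Σ = 1.125 > 1, so no such prefix code exists.

1.125; no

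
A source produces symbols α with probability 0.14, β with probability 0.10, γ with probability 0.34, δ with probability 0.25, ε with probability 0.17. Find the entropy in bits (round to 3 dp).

H = −Σ pᵢ log₂ pᵢ.
−0.14·log₂(0.14) = 0.3971
−0.10·log₂(0.10) = 0.3322
−0.34·log₂(0.34) = 0.5292
−0.25·log₂(0.25) = 0.5000
−0.17·log₂(0.17) = 0.4346
Sum ≈ 2.1931 → 2.193 bits.

2.193 bits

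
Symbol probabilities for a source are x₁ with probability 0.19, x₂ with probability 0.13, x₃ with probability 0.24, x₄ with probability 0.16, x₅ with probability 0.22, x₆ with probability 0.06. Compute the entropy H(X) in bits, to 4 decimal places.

H = −Σ pᵢ log₂ pᵢ.
−0.19·log₂(0.19) = 0.4552
−0.13·log₂(0.13) = 0.3826
−0.24·log₂(0.24) = 0.4941
−0.16·log₂(0.16) = 0.4230
−0.22·log₂(0.22) = 0.4806
−0.06·log₂(0.06) = 0.2435
Sum ≈ 2.4791 → 2.4791 bits.

2.4791 bits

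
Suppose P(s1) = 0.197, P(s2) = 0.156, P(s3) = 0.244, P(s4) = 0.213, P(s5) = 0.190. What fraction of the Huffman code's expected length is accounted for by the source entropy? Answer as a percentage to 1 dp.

98.3%

Entropy H = −Σ p log₂ p ≈ 2.3069 bits.
Huffman merges: 39/250+19/100→173/500; 197/1000+213/1000→41/100; 61/250+173/500→59/100; 41/100+59/100→1. L = 1173/500 ≈ 2.3460.
Efficiency = H/L = 2.3069/2.3460 = 98.3%.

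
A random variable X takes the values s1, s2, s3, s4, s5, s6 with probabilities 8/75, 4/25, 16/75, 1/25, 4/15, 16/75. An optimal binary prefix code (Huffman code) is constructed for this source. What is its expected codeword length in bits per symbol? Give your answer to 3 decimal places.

2.453 bits/symbol

Repeatedly combine the two least-probable nodes; the expected code length is the sum of the merged weights.
merge 1/25 + 8/75 → 11/75
merge 11/75 + 4/25 → 23/75
merge 16/75 + 16/75 → 32/75
merge 4/15 + 23/75 → 43/75
merge 32/75 + 43/75 → 1
L = 11/75 + 23/75 + 32/75 + 43/75 + 1 = 184/75 ≈ 2.453 bits/symbol.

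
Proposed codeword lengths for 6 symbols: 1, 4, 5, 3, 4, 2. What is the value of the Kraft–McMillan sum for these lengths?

With common denominator 2^5 = 32: Σ 2^(−ℓᵢ) = 16/32 + 2/32 + 1/32 + 4/32 + 2/32 + 8/32 = 33/32 = 1.03125.

1.03125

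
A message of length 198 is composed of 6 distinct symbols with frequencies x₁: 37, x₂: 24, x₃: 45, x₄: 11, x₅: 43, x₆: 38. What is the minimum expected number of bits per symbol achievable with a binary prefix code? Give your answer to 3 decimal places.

2.540 bits/symbol

Probabilities are the counts divided by 198.
Repeatedly combine the two least-probable nodes; the expected code length is the sum of the merged weights.
merge 1/18 + 4/33 → 35/198
merge 35/198 + 37/198 → 4/11
merge 19/99 + 43/198 → 9/22
merge 5/22 + 4/11 → 13/22
merge 9/22 + 13/22 → 1
L = 35/198 + 4/11 + 9/22 + 13/22 + 1 = 503/198 ≈ 2.540 bits/symbol.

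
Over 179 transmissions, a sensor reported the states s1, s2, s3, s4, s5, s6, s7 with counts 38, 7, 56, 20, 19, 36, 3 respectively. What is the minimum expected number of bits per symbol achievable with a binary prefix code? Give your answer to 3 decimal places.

2.492 bits/symbol

Probabilities are the counts divided by 179.
Repeatedly combine the two least-probable nodes; the expected code length is the sum of the merged weights.
merge 3/179 + 7/179 → 10/179
merge 10/179 + 19/179 → 29/179
merge 20/179 + 29/179 → 49/179
merge 36/179 + 38/179 → 74/179
merge 49/179 + 56/179 → 105/179
merge 74/179 + 105/179 → 1
L = 10/179 + 29/179 + 49/179 + 74/179 + 105/179 + 1 = 446/179 ≈ 2.492 bits/symbol.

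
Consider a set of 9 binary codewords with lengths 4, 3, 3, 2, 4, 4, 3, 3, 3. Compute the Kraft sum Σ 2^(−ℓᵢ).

1.0625

With common denominator 2^4 = 16: Σ 2^(−ℓᵢ) = 1/16 + 2/16 + 2/16 + 4/16 + 1/16 + 1/16 + 2/16 + 2/16 + 2/16 = 17/16 = 1.0625.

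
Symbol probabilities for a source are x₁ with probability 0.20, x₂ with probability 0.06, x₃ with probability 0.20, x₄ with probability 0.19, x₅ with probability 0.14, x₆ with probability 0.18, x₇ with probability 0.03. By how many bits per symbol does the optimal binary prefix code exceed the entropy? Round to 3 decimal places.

Entropy H = −Σ p log₂ p ≈ 2.6217 bits.
Huffman merges: 3/100+3/50→9/100; 9/100+7/50→23/100; 9/50+19/100→37/100; 1/5+1/5→2/5; 23/100+37/100→3/5; 2/5+3/5→1. L = 269/100 ≈ 2.6900.
L − H = 2.6900 − 2.6217 = 0.068 bits.

0.068 bits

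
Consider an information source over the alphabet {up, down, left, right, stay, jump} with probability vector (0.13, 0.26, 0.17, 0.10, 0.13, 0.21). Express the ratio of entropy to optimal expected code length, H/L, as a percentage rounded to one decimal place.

Entropy H = −Σ p log₂ p ≈ 2.5102 bits.
Huffman merges: 1/10+13/100→23/100; 13/100+17/100→3/10; 21/100+23/100→11/25; 13/50+3/10→14/25; 11/25+14/25→1. L = 253/100 ≈ 2.5300.
Efficiency = H/L = 2.5102/2.5300 = 99.2%.

99.2%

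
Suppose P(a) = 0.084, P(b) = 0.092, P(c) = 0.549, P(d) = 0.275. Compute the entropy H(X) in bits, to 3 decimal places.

H = −Σ pᵢ log₂ pᵢ.
−0.084·log₂(0.084) = 0.3002
−0.092·log₂(0.092) = 0.3167
−0.549·log₂(0.549) = 0.4750
−0.275·log₂(0.275) = 0.5122
Sum ≈ 1.6040 → 1.604 bits.

1.604 bits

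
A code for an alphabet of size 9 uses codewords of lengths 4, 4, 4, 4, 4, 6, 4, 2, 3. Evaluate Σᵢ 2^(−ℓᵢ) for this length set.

With common denominator 2^6 = 64: Σ 2^(−ℓᵢ) = 4/64 + 4/64 + 4/64 + 4/64 + 4/64 + 1/64 + 4/64 + 16/64 + 8/64 = 49/64 = 0.765625.

0.765625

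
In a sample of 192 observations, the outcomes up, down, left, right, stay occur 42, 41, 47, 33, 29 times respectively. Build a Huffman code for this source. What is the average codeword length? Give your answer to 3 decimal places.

Probabilities are the counts divided by 192.
Repeatedly combine the two least-probable nodes; the expected code length is the sum of the merged weights.
merge 29/192 + 11/64 → 31/96
merge 41/192 + 7/32 → 83/192
merge 47/192 + 31/96 → 109/192
merge 83/192 + 109/192 → 1
L = 31/96 + 83/192 + 109/192 + 1 = 223/96 ≈ 2.323 bits/symbol.

2.323 bits/symbol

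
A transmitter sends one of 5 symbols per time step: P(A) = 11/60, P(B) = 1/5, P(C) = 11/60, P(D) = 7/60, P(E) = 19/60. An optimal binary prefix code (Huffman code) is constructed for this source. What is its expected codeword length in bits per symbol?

Repeatedly combine the two least-probable nodes; the expected code length is the sum of the merged weights.
merge 7/60 + 11/60 → 3/10
merge 11/60 + 1/5 → 23/60
merge 3/10 + 19/60 → 37/60
merge 23/60 + 37/60 → 1
L = 3/10 + 23/60 + 37/60 + 1 = 23/10 = 2.3 bits/symbol.

2.3 bits/symbol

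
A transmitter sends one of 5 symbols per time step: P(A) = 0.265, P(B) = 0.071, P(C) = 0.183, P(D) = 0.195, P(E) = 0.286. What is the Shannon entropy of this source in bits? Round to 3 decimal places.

H = −Σ pᵢ log₂ pᵢ.
−0.265·log₂(0.265) = 0.5077
−0.071·log₂(0.071) = 0.2709
−0.183·log₂(0.183) = 0.4484
−0.195·log₂(0.195) = 0.4599
−0.286·log₂(0.286) = 0.5165
Sum ≈ 2.2034 → 2.203 bits.

2.203 bits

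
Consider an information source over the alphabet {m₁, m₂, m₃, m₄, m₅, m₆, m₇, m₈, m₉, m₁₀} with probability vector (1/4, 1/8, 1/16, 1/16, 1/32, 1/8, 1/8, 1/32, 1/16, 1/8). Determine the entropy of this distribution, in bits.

3.0625 bits

Each probability is a power of 1/2, so log₂(1/p) is an integer.
H = Σ p·log₂(1/p) = 1/4·2 + 1/8·3 + 1/16·4 + 1/16·4 + 1/32·5 + 1/8·3 + 1/8·3 + 1/32·5 + 1/16·4 + 1/8·3 = 3.0625 bits.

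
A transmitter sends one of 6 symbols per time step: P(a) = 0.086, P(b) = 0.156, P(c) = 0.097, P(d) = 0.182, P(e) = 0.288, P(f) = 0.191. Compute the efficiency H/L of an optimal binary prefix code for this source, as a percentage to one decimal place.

Entropy H = −Σ p log₂ p ≈ 2.4698 bits.
Huffman merges: 43/500+97/1000→183/1000; 39/250+91/500→169/500; 183/1000+191/1000→187/500; 36/125+169/500→313/500; 187/500+313/500→1. L = 2521/1000 ≈ 2.5210.
Efficiency = H/L = 2.4698/2.5210 = 98.0%.

98.0%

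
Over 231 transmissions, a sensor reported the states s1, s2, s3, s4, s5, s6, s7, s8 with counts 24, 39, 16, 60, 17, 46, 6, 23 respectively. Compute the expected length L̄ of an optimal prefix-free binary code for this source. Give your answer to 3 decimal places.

Probabilities are the counts divided by 231.
Repeatedly combine the two least-probable nodes; the expected code length is the sum of the merged weights.
merge 2/77 + 16/231 → 2/21
merge 17/231 + 2/21 → 13/77
merge 23/231 + 8/77 → 47/231
merge 13/77 + 13/77 → 26/77
merge 46/231 + 47/231 → 31/77
merge 20/77 + 26/77 → 46/77
merge 31/77 + 46/77 → 1
L = 2/21 + 13/77 + 47/231 + 26/77 + 31/77 + 46/77 + 1 = 216/77 ≈ 2.805 bits/symbol.

2.805 bits/symbol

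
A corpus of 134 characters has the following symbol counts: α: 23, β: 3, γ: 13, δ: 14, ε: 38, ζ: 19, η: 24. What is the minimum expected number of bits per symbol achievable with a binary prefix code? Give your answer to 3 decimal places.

2.657 bits/symbol

Probabilities are the counts divided by 134.
Repeatedly combine the two least-probable nodes; the expected code length is the sum of the merged weights.
merge 3/134 + 13/134 → 8/67
merge 7/67 + 8/67 → 15/67
merge 19/134 + 23/134 → 21/67
merge 12/67 + 15/67 → 27/67
merge 19/67 + 21/67 → 40/67
merge 27/67 + 40/67 → 1
L = 8/67 + 15/67 + 21/67 + 27/67 + 40/67 + 1 = 178/67 ≈ 2.657 bits/symbol.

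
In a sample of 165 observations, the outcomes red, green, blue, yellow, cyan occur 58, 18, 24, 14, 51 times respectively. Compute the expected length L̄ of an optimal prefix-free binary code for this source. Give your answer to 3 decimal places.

Probabilities are the counts divided by 165.
Repeatedly combine the two least-probable nodes; the expected code length is the sum of the merged weights.
merge 14/165 + 6/55 → 32/165
merge 8/55 + 32/165 → 56/165
merge 17/55 + 56/165 → 107/165
merge 58/165 + 107/165 → 1
L = 32/165 + 56/165 + 107/165 + 1 = 24/11 ≈ 2.182 bits/symbol.

2.182 bits/symbol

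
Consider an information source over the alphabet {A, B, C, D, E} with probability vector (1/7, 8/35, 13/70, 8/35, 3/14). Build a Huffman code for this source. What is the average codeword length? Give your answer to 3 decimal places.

Repeatedly combine the two least-probable nodes; the expected code length is the sum of the merged weights.
merge 1/7 + 13/70 → 23/70
merge 3/14 + 8/35 → 31/70
merge 8/35 + 23/70 → 39/70
merge 31/70 + 39/70 → 1
L = 23/70 + 31/70 + 39/70 + 1 = 163/70 ≈ 2.329 bits/symbol.

2.329 bits/symbol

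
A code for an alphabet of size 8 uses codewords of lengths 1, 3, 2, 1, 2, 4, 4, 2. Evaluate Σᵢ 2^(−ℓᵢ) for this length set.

With common denominator 2^4 = 16: Σ 2^(−ℓᵢ) = 8/16 + 2/16 + 4/16 + 8/16 + 4/16 + 1/16 + 1/16 + 4/16 = 32/16 = 2.

2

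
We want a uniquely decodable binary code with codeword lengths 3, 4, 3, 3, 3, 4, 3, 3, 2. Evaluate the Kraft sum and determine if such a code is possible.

With common denominator 2^4 = 16: Σ 2^(−ℓᵢ) = 2/16 + 1/16 + 2/16 + 2/16 + 2/16 + 1/16 + 2/16 + 2/16 + 4/16 = 18/16 = 1.125.
Kraft's inequality requires Σ ≤ 1; here Σ = 1.125 > 1, so no such prefix code exists.

1.125; no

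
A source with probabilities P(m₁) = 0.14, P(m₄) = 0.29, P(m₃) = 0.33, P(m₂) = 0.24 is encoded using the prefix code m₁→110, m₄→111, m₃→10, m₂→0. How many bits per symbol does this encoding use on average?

2.19 bits/symbol

L̄ = Σ pᵢ·ℓᵢ = 0.14·3 + 0.29·3 + 0.33·2 + 0.24·1 = 2.19 bits/symbol.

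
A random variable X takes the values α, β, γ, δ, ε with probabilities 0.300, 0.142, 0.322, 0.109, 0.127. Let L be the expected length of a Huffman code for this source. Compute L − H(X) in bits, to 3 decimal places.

0.062 bits

Entropy H = −Σ p log₂ p ≈ 2.1740 bits.
Huffman merges: 109/1000+127/1000→59/250; 71/500+59/250→189/500; 3/10+161/500→311/500; 189/500+311/500→1. L = 559/250 ≈ 2.2360.
L − H = 2.2360 − 2.1740 = 0.062 bits.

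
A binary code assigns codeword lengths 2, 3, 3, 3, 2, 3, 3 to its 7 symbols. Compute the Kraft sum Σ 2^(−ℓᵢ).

1.125

With common denominator 2^3 = 8: Σ 2^(−ℓᵢ) = 2/8 + 1/8 + 1/8 + 1/8 + 2/8 + 1/8 + 1/8 = 9/8 = 1.125.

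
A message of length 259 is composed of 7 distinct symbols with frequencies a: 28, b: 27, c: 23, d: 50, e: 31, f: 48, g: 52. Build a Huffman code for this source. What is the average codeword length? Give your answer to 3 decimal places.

Probabilities are the counts divided by 259.
Repeatedly combine the two least-probable nodes; the expected code length is the sum of the merged weights.
merge 23/259 + 27/259 → 50/259
merge 4/37 + 31/259 → 59/259
merge 48/259 + 50/259 → 14/37
merge 50/259 + 52/259 → 102/259
merge 59/259 + 14/37 → 157/259
merge 102/259 + 157/259 → 1
L = 50/259 + 59/259 + 14/37 + 102/259 + 157/259 + 1 = 725/259 ≈ 2.799 bits/symbol.

2.799 bits/symbol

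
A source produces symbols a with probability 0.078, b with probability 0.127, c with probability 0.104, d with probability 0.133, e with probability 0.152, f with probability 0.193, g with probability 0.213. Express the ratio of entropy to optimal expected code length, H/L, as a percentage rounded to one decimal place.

Entropy H = −Σ p log₂ p ≈ 2.7382 bits.
Huffman merges: 39/500+13/125→91/500; 127/1000+133/1000→13/50; 19/125+91/500→167/500; 193/1000+213/1000→203/500; 13/50+167/500→297/500; 203/500+297/500→1. L = 347/125 ≈ 2.7760.
Efficiency = H/L = 2.7382/2.7760 = 98.6%.

98.6%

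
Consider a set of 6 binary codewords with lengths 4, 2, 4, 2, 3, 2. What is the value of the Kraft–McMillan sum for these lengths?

1

With common denominator 2^4 = 16: Σ 2^(−ℓᵢ) = 1/16 + 4/16 + 1/16 + 4/16 + 2/16 + 4/16 = 16/16 = 1.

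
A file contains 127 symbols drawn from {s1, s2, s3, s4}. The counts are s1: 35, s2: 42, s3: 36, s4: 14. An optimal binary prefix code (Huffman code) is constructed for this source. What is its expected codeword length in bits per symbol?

2 bits/symbol

Probabilities are the counts divided by 127.
Repeatedly combine the two least-probable nodes; the expected code length is the sum of the merged weights.
merge 14/127 + 35/127 → 49/127
merge 36/127 + 42/127 → 78/127
merge 49/127 + 78/127 → 1
L = 49/127 + 78/127 + 1 = 2 bits/symbol.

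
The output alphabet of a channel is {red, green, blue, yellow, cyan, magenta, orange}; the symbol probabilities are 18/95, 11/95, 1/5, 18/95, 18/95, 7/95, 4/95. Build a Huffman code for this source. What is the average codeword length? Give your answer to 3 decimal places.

2.726 bits/symbol

Repeatedly combine the two least-probable nodes; the expected code length is the sum of the merged weights.
merge 4/95 + 7/95 → 11/95
merge 11/95 + 11/95 → 22/95
merge 18/95 + 18/95 → 36/95
merge 18/95 + 1/5 → 37/95
merge 22/95 + 36/95 → 58/95
merge 37/95 + 58/95 → 1
L = 11/95 + 22/95 + 36/95 + 37/95 + 58/95 + 1 = 259/95 ≈ 2.726 bits/symbol.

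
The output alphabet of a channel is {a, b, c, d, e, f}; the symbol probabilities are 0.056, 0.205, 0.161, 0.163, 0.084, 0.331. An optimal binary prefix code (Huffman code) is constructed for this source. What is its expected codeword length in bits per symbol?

Repeatedly combine the two least-probable nodes; the expected code length is the sum of the merged weights.
merge 7/125 + 21/250 → 7/50
merge 7/50 + 161/1000 → 301/1000
merge 163/1000 + 41/200 → 46/125
merge 301/1000 + 331/1000 → 79/125
merge 46/125 + 79/125 → 1
L = 7/50 + 301/1000 + 46/125 + 79/125 + 1 = 2441/1000 = 2.441 bits/symbol.

2.441 bits/symbol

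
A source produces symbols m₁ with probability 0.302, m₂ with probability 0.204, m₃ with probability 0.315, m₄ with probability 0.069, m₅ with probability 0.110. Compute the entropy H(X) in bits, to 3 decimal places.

2.131 bits

H = −Σ pᵢ log₂ pᵢ.
−0.302·log₂(0.302) = 0.5217
−0.204·log₂(0.204) = 0.4678
−0.315·log₂(0.315) = 0.5250
−0.069·log₂(0.069) = 0.2662
−0.110·log₂(0.110) = 0.3503
Sum ≈ 2.1309 → 2.131 bits.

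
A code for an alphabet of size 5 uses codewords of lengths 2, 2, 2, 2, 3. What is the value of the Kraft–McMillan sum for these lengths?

With common denominator 2^3 = 8: Σ 2^(−ℓᵢ) = 2/8 + 2/8 + 2/8 + 2/8 + 1/8 = 9/8 = 1.125.

1.125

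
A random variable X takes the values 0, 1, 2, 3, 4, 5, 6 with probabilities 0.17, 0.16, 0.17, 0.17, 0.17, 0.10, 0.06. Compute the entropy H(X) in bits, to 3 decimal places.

H = −Σ pᵢ log₂ pᵢ.
−0.17·log₂(0.17) = 0.4346
−0.16·log₂(0.16) = 0.4230
−0.17·log₂(0.17) = 0.4346
−0.17·log₂(0.17) = 0.4346
−0.17·log₂(0.17) = 0.4346
−0.10·log₂(0.10) = 0.3322
−0.06·log₂(0.06) = 0.2435
Sum ≈ 2.7371 → 2.737 bits.

2.737 bits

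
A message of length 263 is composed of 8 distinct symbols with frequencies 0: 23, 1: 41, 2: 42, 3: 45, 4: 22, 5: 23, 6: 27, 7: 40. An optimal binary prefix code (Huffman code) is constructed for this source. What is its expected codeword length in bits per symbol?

Probabilities are the counts divided by 263.
Repeatedly combine the two least-probable nodes; the expected code length is the sum of the merged weights.
merge 22/263 + 23/263 → 45/263
merge 23/263 + 27/263 → 50/263
merge 40/263 + 41/263 → 81/263
merge 42/263 + 45/263 → 87/263
merge 45/263 + 50/263 → 95/263
merge 81/263 + 87/263 → 168/263
merge 95/263 + 168/263 → 1
L = 45/263 + 50/263 + 81/263 + 87/263 + 95/263 + 168/263 + 1 = 3 bits/symbol.

3 bits/symbol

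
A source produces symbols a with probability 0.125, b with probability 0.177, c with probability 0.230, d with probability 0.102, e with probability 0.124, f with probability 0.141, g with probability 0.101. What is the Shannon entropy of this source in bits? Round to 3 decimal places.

2.747 bits

H = −Σ pᵢ log₂ pᵢ.
−0.125·log₂(0.125) = 0.3750
−0.177·log₂(0.177) = 0.4422
−0.230·log₂(0.230) = 0.4877
−0.102·log₂(0.102) = 0.3359
−0.124·log₂(0.124) = 0.3734
−0.141·log₂(0.141) = 0.3985
−0.101·log₂(0.101) = 0.3341
Sum ≈ 2.7468 → 2.747 bits.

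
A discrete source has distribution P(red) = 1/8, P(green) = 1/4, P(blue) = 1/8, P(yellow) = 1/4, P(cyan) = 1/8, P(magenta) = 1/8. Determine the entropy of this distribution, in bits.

Each probability is a power of 1/2, so log₂(1/p) is an integer.
H = Σ p·log₂(1/p) = 1/8·3 + 1/4·2 + 1/8·3 + 1/4·2 + 1/8·3 + 1/8·3 = 2.5 bits.

2.5 bits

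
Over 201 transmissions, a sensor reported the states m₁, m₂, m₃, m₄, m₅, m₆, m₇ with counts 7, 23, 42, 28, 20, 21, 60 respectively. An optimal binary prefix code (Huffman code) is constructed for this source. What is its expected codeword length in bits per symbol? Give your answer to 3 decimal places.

2.627 bits/symbol

Probabilities are the counts divided by 201.
Repeatedly combine the two least-probable nodes; the expected code length is the sum of the merged weights.
merge 7/201 + 20/201 → 9/67
merge 7/67 + 23/201 → 44/201
merge 9/67 + 28/201 → 55/201
merge 14/67 + 44/201 → 86/201
merge 55/201 + 20/67 → 115/201
merge 86/201 + 115/201 → 1
L = 9/67 + 44/201 + 55/201 + 86/201 + 115/201 + 1 = 176/67 ≈ 2.627 bits/symbol.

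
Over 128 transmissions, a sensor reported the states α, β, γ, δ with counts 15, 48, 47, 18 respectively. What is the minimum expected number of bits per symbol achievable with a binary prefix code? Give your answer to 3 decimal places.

1.883 bits/symbol

Probabilities are the counts divided by 128.
Repeatedly combine the two least-probable nodes; the expected code length is the sum of the merged weights.
merge 15/128 + 9/64 → 33/128
merge 33/128 + 47/128 → 5/8
merge 3/8 + 5/8 → 1
L = 33/128 + 5/8 + 1 = 241/128 ≈ 1.883 bits/symbol.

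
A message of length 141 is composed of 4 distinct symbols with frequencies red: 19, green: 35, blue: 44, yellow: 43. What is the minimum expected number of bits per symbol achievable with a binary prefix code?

2 bits/symbol

Probabilities are the counts divided by 141.
Repeatedly combine the two least-probable nodes; the expected code length is the sum of the merged weights.
merge 19/141 + 35/141 → 18/47
merge 43/141 + 44/141 → 29/47
merge 18/47 + 29/47 → 1
L = 18/47 + 29/47 + 1 = 2 bits/symbol.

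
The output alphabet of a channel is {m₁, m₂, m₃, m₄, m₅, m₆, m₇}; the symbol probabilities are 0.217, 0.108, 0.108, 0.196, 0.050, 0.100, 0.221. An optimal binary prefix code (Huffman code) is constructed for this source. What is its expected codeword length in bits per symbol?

2.712 bits/symbol

Repeatedly combine the two least-probable nodes; the expected code length is the sum of the merged weights.
merge 1/20 + 1/10 → 3/20
merge 27/250 + 27/250 → 27/125
merge 3/20 + 49/250 → 173/500
merge 27/125 + 217/1000 → 433/1000
merge 221/1000 + 173/500 → 567/1000
merge 433/1000 + 567/1000 → 1
L = 3/20 + 27/125 + 173/500 + 433/1000 + 567/1000 + 1 = 339/125 = 2.712 bits/symbol.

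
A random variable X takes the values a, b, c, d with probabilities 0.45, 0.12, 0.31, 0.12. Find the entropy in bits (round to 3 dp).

H = −Σ pᵢ log₂ pᵢ.
−0.45·log₂(0.45) = 0.5184
−0.12·log₂(0.12) = 0.3671
−0.31·log₂(0.31) = 0.5238
−0.12·log₂(0.12) = 0.3671
Sum ≈ 1.7763 → 1.776 bits.

1.776 bits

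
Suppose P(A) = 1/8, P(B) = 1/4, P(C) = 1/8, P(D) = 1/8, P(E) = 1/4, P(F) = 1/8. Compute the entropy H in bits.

Each probability is a power of 1/2, so log₂(1/p) is an integer.
H = Σ p·log₂(1/p) = 1/8·3 + 1/4·2 + 1/8·3 + 1/8·3 + 1/4·2 + 1/8·3 = 2.5 bits.

2.5 bits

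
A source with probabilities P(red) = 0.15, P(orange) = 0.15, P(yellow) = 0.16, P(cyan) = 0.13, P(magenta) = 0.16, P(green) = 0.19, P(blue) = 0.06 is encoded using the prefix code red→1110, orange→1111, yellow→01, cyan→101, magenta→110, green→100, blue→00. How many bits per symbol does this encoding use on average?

L̄ = Σ pᵢ·ℓᵢ = 0.15·4 + 0.15·4 + 0.16·2 + 0.13·3 + 0.16·3 + 0.19·3 + 0.06·2 = 3.08 bits/symbol.

3.08 bits/symbol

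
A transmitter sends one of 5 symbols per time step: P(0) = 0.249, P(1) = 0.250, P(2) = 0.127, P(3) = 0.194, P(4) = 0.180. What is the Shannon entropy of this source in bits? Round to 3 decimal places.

H = −Σ pᵢ log₂ pᵢ.
−0.249·log₂(0.249) = 0.4994
−0.250·log₂(0.250) = 0.5000
−0.127·log₂(0.127) = 0.3781
−0.194·log₂(0.194) = 0.4590
−0.180·log₂(0.180) = 0.4453
Sum ≈ 2.2818 → 2.282 bits.

2.282 bits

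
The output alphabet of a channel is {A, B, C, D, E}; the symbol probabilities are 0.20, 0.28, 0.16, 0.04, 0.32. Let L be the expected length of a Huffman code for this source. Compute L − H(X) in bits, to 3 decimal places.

0.087 bits

Entropy H = −Σ p log₂ p ≈ 2.1134 bits.
Huffman merges: 1/25+4/25→1/5; 1/5+1/5→2/5; 7/25+8/25→3/5; 2/5+3/5→1. L = 11/5 ≈ 2.2000.
L − H = 2.2000 − 2.1134 = 0.087 bits.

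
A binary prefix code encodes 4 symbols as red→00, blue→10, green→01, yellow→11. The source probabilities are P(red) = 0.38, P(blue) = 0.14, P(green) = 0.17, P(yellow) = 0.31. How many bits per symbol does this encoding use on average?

L̄ = Σ pᵢ·ℓᵢ = 0.38·2 + 0.14·2 + 0.17·2 + 0.31·2 = 2 bits/symbol.

2 bits/symbol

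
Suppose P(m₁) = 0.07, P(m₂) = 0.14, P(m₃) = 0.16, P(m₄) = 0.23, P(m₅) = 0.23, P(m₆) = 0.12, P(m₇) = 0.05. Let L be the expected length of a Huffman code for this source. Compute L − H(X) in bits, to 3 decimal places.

Entropy H = −Σ p log₂ p ≈ 2.6472 bits.
Huffman merges: 1/20+7/100→3/25; 3/25+3/25→6/25; 7/50+4/25→3/10; 23/100+23/100→23/50; 6/25+3/10→27/50; 23/50+27/50→1. L = 133/50 ≈ 2.6600.
L − H = 2.6600 − 2.6472 = 0.013 bits.

0.013 bits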